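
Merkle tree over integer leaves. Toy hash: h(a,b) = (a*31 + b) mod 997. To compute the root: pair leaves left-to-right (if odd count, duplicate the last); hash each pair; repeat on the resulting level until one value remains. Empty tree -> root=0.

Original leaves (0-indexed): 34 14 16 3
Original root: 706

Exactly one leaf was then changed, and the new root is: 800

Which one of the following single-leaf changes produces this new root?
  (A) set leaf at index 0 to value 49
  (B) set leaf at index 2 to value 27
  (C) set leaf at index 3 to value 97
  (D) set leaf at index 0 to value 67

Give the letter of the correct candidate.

Answer: C

Derivation:
Original leaves: [34, 14, 16, 3]
Target new root: 800
Try each candidate change and compute the resulting root:
Candidate A: set leaf[0] = 49 -> leaves = [49, 14, 16, 3]
  L0: [49, 14, 16, 3]
  L1: h(49,14)=(49*31+14)%997=536 h(16,3)=(16*31+3)%997=499 -> [536, 499]
  L2: h(536,499)=(536*31+499)%997=166 -> [166]
  root = 166 != target 800
Candidate B: set leaf[2] = 27 -> leaves = [34, 14, 27, 3]
  L0: [34, 14, 27, 3]
  L1: h(34,14)=(34*31+14)%997=71 h(27,3)=(27*31+3)%997=840 -> [71, 840]
  L2: h(71,840)=(71*31+840)%997=50 -> [50]
  root = 50 != target 800
Candidate C: set leaf[3] = 97 -> leaves = [34, 14, 16, 97]
  L0: [34, 14, 16, 97]
  L1: h(34,14)=(34*31+14)%997=71 h(16,97)=(16*31+97)%997=593 -> [71, 593]
  L2: h(71,593)=(71*31+593)%997=800 -> [800]
  root = 800 == target 800  ** MATCH **
Candidate D: set leaf[0] = 67 -> leaves = [67, 14, 16, 3]
  L0: [67, 14, 16, 3]
  L1: h(67,14)=(67*31+14)%997=97 h(16,3)=(16*31+3)%997=499 -> [97, 499]
  L2: h(97,499)=(97*31+499)%997=515 -> [515]
  root = 515 != target 800
Candidate C produces the target root.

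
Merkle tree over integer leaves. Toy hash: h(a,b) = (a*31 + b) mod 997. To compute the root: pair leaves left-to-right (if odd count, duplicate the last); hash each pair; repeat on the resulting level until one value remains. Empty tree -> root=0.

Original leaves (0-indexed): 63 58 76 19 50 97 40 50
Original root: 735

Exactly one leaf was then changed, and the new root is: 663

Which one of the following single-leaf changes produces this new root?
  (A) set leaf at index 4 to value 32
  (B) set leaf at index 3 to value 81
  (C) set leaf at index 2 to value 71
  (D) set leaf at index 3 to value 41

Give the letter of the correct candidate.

Answer: B

Derivation:
Original leaves: [63, 58, 76, 19, 50, 97, 40, 50]
Target new root: 663
Try each candidate change and compute the resulting root:
Candidate A: set leaf[4] = 32 -> leaves = [63, 58, 76, 19, 32, 97, 40, 50]
  L0: [63, 58, 76, 19, 32, 97, 40, 50]
  L1: h(63,58)=(63*31+58)%997=17 h(76,19)=(76*31+19)%997=381 h(32,97)=(32*31+97)%997=92 h(40,50)=(40*31+50)%997=293 -> [17, 381, 92, 293]
  L2: h(17,381)=(17*31+381)%997=908 h(92,293)=(92*31+293)%997=154 -> [908, 154]
  L3: h(908,154)=(908*31+154)%997=386 -> [386]
  root = 386 != target 663
Candidate B: set leaf[3] = 81 -> leaves = [63, 58, 76, 81, 50, 97, 40, 50]
  L0: [63, 58, 76, 81, 50, 97, 40, 50]
  L1: h(63,58)=(63*31+58)%997=17 h(76,81)=(76*31+81)%997=443 h(50,97)=(50*31+97)%997=650 h(40,50)=(40*31+50)%997=293 -> [17, 443, 650, 293]
  L2: h(17,443)=(17*31+443)%997=970 h(650,293)=(650*31+293)%997=503 -> [970, 503]
  L3: h(970,503)=(970*31+503)%997=663 -> [663]
  root = 663 == target 663  ** MATCH **
Candidate C: set leaf[2] = 71 -> leaves = [63, 58, 71, 19, 50, 97, 40, 50]
  L0: [63, 58, 71, 19, 50, 97, 40, 50]
  L1: h(63,58)=(63*31+58)%997=17 h(71,19)=(71*31+19)%997=226 h(50,97)=(50*31+97)%997=650 h(40,50)=(40*31+50)%997=293 -> [17, 226, 650, 293]
  L2: h(17,226)=(17*31+226)%997=753 h(650,293)=(650*31+293)%997=503 -> [753, 503]
  L3: h(753,503)=(753*31+503)%997=915 -> [915]
  root = 915 != target 663
Candidate D: set leaf[3] = 41 -> leaves = [63, 58, 76, 41, 50, 97, 40, 50]
  L0: [63, 58, 76, 41, 50, 97, 40, 50]
  L1: h(63,58)=(63*31+58)%997=17 h(76,41)=(76*31+41)%997=403 h(50,97)=(50*31+97)%997=650 h(40,50)=(40*31+50)%997=293 -> [17, 403, 650, 293]
  L2: h(17,403)=(17*31+403)%997=930 h(650,293)=(650*31+293)%997=503 -> [930, 503]
  L3: h(930,503)=(930*31+503)%997=420 -> [420]
  root = 420 != target 663
Candidate B produces the target root.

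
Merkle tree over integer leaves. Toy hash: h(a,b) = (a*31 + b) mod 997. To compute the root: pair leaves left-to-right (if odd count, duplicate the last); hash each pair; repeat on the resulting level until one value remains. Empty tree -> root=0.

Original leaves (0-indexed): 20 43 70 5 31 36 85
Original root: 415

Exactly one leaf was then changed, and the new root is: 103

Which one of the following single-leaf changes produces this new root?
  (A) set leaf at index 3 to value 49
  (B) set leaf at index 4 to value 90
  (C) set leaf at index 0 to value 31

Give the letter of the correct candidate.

Original leaves: [20, 43, 70, 5, 31, 36, 85]
Target new root: 103
Try each candidate change and compute the resulting root:
Candidate A: set leaf[3] = 49 -> leaves = [20, 43, 70, 49, 31, 36, 85]
  L0: [20, 43, 70, 49, 31, 36, 85]
  L1: h(20,43)=(20*31+43)%997=663 h(70,49)=(70*31+49)%997=225 h(31,36)=(31*31+36)%997=0 h(85,85)=(85*31+85)%997=726 -> [663, 225, 0, 726]
  L2: h(663,225)=(663*31+225)%997=838 h(0,726)=(0*31+726)%997=726 -> [838, 726]
  L3: h(838,726)=(838*31+726)%997=782 -> [782]
  root = 782 != target 103
Candidate B: set leaf[4] = 90 -> leaves = [20, 43, 70, 5, 90, 36, 85]
  L0: [20, 43, 70, 5, 90, 36, 85]
  L1: h(20,43)=(20*31+43)%997=663 h(70,5)=(70*31+5)%997=181 h(90,36)=(90*31+36)%997=832 h(85,85)=(85*31+85)%997=726 -> [663, 181, 832, 726]
  L2: h(663,181)=(663*31+181)%997=794 h(832,726)=(832*31+726)%997=596 -> [794, 596]
  L3: h(794,596)=(794*31+596)%997=285 -> [285]
  root = 285 != target 103
Candidate C: set leaf[0] = 31 -> leaves = [31, 43, 70, 5, 31, 36, 85]
  L0: [31, 43, 70, 5, 31, 36, 85]
  L1: h(31,43)=(31*31+43)%997=7 h(70,5)=(70*31+5)%997=181 h(31,36)=(31*31+36)%997=0 h(85,85)=(85*31+85)%997=726 -> [7, 181, 0, 726]
  L2: h(7,181)=(7*31+181)%997=398 h(0,726)=(0*31+726)%997=726 -> [398, 726]
  L3: h(398,726)=(398*31+726)%997=103 -> [103]
  root = 103 == target 103  ** MATCH **
Candidate C produces the target root.

Answer: C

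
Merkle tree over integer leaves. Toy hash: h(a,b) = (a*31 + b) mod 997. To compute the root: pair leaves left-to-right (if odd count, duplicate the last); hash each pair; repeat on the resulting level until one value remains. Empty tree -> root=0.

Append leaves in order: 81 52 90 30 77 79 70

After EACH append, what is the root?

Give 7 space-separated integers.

Answer: 81 569 579 519 222 286 60

Derivation:
After append 81 (leaves=[81]):
  L0: [81]
  root=81
After append 52 (leaves=[81, 52]):
  L0: [81, 52]
  L1: h(81,52)=(81*31+52)%997=569 -> [569]
  root=569
After append 90 (leaves=[81, 52, 90]):
  L0: [81, 52, 90]
  L1: h(81,52)=(81*31+52)%997=569 h(90,90)=(90*31+90)%997=886 -> [569, 886]
  L2: h(569,886)=(569*31+886)%997=579 -> [579]
  root=579
After append 30 (leaves=[81, 52, 90, 30]):
  L0: [81, 52, 90, 30]
  L1: h(81,52)=(81*31+52)%997=569 h(90,30)=(90*31+30)%997=826 -> [569, 826]
  L2: h(569,826)=(569*31+826)%997=519 -> [519]
  root=519
After append 77 (leaves=[81, 52, 90, 30, 77]):
  L0: [81, 52, 90, 30, 77]
  L1: h(81,52)=(81*31+52)%997=569 h(90,30)=(90*31+30)%997=826 h(77,77)=(77*31+77)%997=470 -> [569, 826, 470]
  L2: h(569,826)=(569*31+826)%997=519 h(470,470)=(470*31+470)%997=85 -> [519, 85]
  L3: h(519,85)=(519*31+85)%997=222 -> [222]
  root=222
After append 79 (leaves=[81, 52, 90, 30, 77, 79]):
  L0: [81, 52, 90, 30, 77, 79]
  L1: h(81,52)=(81*31+52)%997=569 h(90,30)=(90*31+30)%997=826 h(77,79)=(77*31+79)%997=472 -> [569, 826, 472]
  L2: h(569,826)=(569*31+826)%997=519 h(472,472)=(472*31+472)%997=149 -> [519, 149]
  L3: h(519,149)=(519*31+149)%997=286 -> [286]
  root=286
After append 70 (leaves=[81, 52, 90, 30, 77, 79, 70]):
  L0: [81, 52, 90, 30, 77, 79, 70]
  L1: h(81,52)=(81*31+52)%997=569 h(90,30)=(90*31+30)%997=826 h(77,79)=(77*31+79)%997=472 h(70,70)=(70*31+70)%997=246 -> [569, 826, 472, 246]
  L2: h(569,826)=(569*31+826)%997=519 h(472,246)=(472*31+246)%997=920 -> [519, 920]
  L3: h(519,920)=(519*31+920)%997=60 -> [60]
  root=60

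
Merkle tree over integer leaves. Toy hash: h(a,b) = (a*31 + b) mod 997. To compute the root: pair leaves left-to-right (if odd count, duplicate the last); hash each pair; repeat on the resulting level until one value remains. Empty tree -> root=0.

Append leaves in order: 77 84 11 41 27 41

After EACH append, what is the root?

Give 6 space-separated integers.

After append 77 (leaves=[77]):
  L0: [77]
  root=77
After append 84 (leaves=[77, 84]):
  L0: [77, 84]
  L1: h(77,84)=(77*31+84)%997=477 -> [477]
  root=477
After append 11 (leaves=[77, 84, 11]):
  L0: [77, 84, 11]
  L1: h(77,84)=(77*31+84)%997=477 h(11,11)=(11*31+11)%997=352 -> [477, 352]
  L2: h(477,352)=(477*31+352)%997=184 -> [184]
  root=184
After append 41 (leaves=[77, 84, 11, 41]):
  L0: [77, 84, 11, 41]
  L1: h(77,84)=(77*31+84)%997=477 h(11,41)=(11*31+41)%997=382 -> [477, 382]
  L2: h(477,382)=(477*31+382)%997=214 -> [214]
  root=214
After append 27 (leaves=[77, 84, 11, 41, 27]):
  L0: [77, 84, 11, 41, 27]
  L1: h(77,84)=(77*31+84)%997=477 h(11,41)=(11*31+41)%997=382 h(27,27)=(27*31+27)%997=864 -> [477, 382, 864]
  L2: h(477,382)=(477*31+382)%997=214 h(864,864)=(864*31+864)%997=729 -> [214, 729]
  L3: h(214,729)=(214*31+729)%997=384 -> [384]
  root=384
After append 41 (leaves=[77, 84, 11, 41, 27, 41]):
  L0: [77, 84, 11, 41, 27, 41]
  L1: h(77,84)=(77*31+84)%997=477 h(11,41)=(11*31+41)%997=382 h(27,41)=(27*31+41)%997=878 -> [477, 382, 878]
  L2: h(477,382)=(477*31+382)%997=214 h(878,878)=(878*31+878)%997=180 -> [214, 180]
  L3: h(214,180)=(214*31+180)%997=832 -> [832]
  root=832

Answer: 77 477 184 214 384 832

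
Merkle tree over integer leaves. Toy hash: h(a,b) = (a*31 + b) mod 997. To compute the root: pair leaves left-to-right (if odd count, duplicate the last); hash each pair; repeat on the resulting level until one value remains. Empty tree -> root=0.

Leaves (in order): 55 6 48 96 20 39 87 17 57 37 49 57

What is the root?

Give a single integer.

Answer: 709

Derivation:
L0: [55, 6, 48, 96, 20, 39, 87, 17, 57, 37, 49, 57]
L1: h(55,6)=(55*31+6)%997=714 h(48,96)=(48*31+96)%997=587 h(20,39)=(20*31+39)%997=659 h(87,17)=(87*31+17)%997=720 h(57,37)=(57*31+37)%997=807 h(49,57)=(49*31+57)%997=579 -> [714, 587, 659, 720, 807, 579]
L2: h(714,587)=(714*31+587)%997=787 h(659,720)=(659*31+720)%997=212 h(807,579)=(807*31+579)%997=671 -> [787, 212, 671]
L3: h(787,212)=(787*31+212)%997=681 h(671,671)=(671*31+671)%997=535 -> [681, 535]
L4: h(681,535)=(681*31+535)%997=709 -> [709]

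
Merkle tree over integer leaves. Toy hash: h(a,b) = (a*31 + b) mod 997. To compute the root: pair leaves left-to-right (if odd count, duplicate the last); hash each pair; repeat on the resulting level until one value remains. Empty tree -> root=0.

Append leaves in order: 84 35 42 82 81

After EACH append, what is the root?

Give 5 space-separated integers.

After append 84 (leaves=[84]):
  L0: [84]
  root=84
After append 35 (leaves=[84, 35]):
  L0: [84, 35]
  L1: h(84,35)=(84*31+35)%997=645 -> [645]
  root=645
After append 42 (leaves=[84, 35, 42]):
  L0: [84, 35, 42]
  L1: h(84,35)=(84*31+35)%997=645 h(42,42)=(42*31+42)%997=347 -> [645, 347]
  L2: h(645,347)=(645*31+347)%997=402 -> [402]
  root=402
After append 82 (leaves=[84, 35, 42, 82]):
  L0: [84, 35, 42, 82]
  L1: h(84,35)=(84*31+35)%997=645 h(42,82)=(42*31+82)%997=387 -> [645, 387]
  L2: h(645,387)=(645*31+387)%997=442 -> [442]
  root=442
After append 81 (leaves=[84, 35, 42, 82, 81]):
  L0: [84, 35, 42, 82, 81]
  L1: h(84,35)=(84*31+35)%997=645 h(42,82)=(42*31+82)%997=387 h(81,81)=(81*31+81)%997=598 -> [645, 387, 598]
  L2: h(645,387)=(645*31+387)%997=442 h(598,598)=(598*31+598)%997=193 -> [442, 193]
  L3: h(442,193)=(442*31+193)%997=934 -> [934]
  root=934

Answer: 84 645 402 442 934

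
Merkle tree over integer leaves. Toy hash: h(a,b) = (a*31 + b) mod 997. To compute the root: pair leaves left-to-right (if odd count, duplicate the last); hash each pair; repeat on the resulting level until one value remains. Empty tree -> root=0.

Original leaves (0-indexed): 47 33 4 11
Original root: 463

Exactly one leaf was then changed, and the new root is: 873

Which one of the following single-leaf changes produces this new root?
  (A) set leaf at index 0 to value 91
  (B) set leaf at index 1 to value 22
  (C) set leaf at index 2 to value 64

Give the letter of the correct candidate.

Original leaves: [47, 33, 4, 11]
Target new root: 873
Try each candidate change and compute the resulting root:
Candidate A: set leaf[0] = 91 -> leaves = [91, 33, 4, 11]
  L0: [91, 33, 4, 11]
  L1: h(91,33)=(91*31+33)%997=860 h(4,11)=(4*31+11)%997=135 -> [860, 135]
  L2: h(860,135)=(860*31+135)%997=873 -> [873]
  root = 873 == target 873  ** MATCH **
Candidate B: set leaf[1] = 22 -> leaves = [47, 22, 4, 11]
  L0: [47, 22, 4, 11]
  L1: h(47,22)=(47*31+22)%997=482 h(4,11)=(4*31+11)%997=135 -> [482, 135]
  L2: h(482,135)=(482*31+135)%997=122 -> [122]
  root = 122 != target 873
Candidate C: set leaf[2] = 64 -> leaves = [47, 33, 64, 11]
  L0: [47, 33, 64, 11]
  L1: h(47,33)=(47*31+33)%997=493 h(64,11)=(64*31+11)%997=1 -> [493, 1]
  L2: h(493,1)=(493*31+1)%997=329 -> [329]
  root = 329 != target 873
Candidate A produces the target root.

Answer: A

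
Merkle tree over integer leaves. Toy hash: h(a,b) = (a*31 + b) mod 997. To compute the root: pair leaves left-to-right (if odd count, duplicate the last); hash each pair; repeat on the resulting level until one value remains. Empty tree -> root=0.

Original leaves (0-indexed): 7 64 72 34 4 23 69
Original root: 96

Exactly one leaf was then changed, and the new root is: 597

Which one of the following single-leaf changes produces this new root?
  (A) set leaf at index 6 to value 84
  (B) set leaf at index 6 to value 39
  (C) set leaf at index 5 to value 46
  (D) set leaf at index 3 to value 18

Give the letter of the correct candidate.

Original leaves: [7, 64, 72, 34, 4, 23, 69]
Target new root: 597
Try each candidate change and compute the resulting root:
Candidate A: set leaf[6] = 84 -> leaves = [7, 64, 72, 34, 4, 23, 84]
  L0: [7, 64, 72, 34, 4, 23, 84]
  L1: h(7,64)=(7*31+64)%997=281 h(72,34)=(72*31+34)%997=272 h(4,23)=(4*31+23)%997=147 h(84,84)=(84*31+84)%997=694 -> [281, 272, 147, 694]
  L2: h(281,272)=(281*31+272)%997=10 h(147,694)=(147*31+694)%997=266 -> [10, 266]
  L3: h(10,266)=(10*31+266)%997=576 -> [576]
  root = 576 != target 597
Candidate B: set leaf[6] = 39 -> leaves = [7, 64, 72, 34, 4, 23, 39]
  L0: [7, 64, 72, 34, 4, 23, 39]
  L1: h(7,64)=(7*31+64)%997=281 h(72,34)=(72*31+34)%997=272 h(4,23)=(4*31+23)%997=147 h(39,39)=(39*31+39)%997=251 -> [281, 272, 147, 251]
  L2: h(281,272)=(281*31+272)%997=10 h(147,251)=(147*31+251)%997=820 -> [10, 820]
  L3: h(10,820)=(10*31+820)%997=133 -> [133]
  root = 133 != target 597
Candidate C: set leaf[5] = 46 -> leaves = [7, 64, 72, 34, 4, 46, 69]
  L0: [7, 64, 72, 34, 4, 46, 69]
  L1: h(7,64)=(7*31+64)%997=281 h(72,34)=(72*31+34)%997=272 h(4,46)=(4*31+46)%997=170 h(69,69)=(69*31+69)%997=214 -> [281, 272, 170, 214]
  L2: h(281,272)=(281*31+272)%997=10 h(170,214)=(170*31+214)%997=499 -> [10, 499]
  L3: h(10,499)=(10*31+499)%997=809 -> [809]
  root = 809 != target 597
Candidate D: set leaf[3] = 18 -> leaves = [7, 64, 72, 18, 4, 23, 69]
  L0: [7, 64, 72, 18, 4, 23, 69]
  L1: h(7,64)=(7*31+64)%997=281 h(72,18)=(72*31+18)%997=256 h(4,23)=(4*31+23)%997=147 h(69,69)=(69*31+69)%997=214 -> [281, 256, 147, 214]
  L2: h(281,256)=(281*31+256)%997=991 h(147,214)=(147*31+214)%997=783 -> [991, 783]
  L3: h(991,783)=(991*31+783)%997=597 -> [597]
  root = 597 == target 597  ** MATCH **
Candidate D produces the target root.

Answer: D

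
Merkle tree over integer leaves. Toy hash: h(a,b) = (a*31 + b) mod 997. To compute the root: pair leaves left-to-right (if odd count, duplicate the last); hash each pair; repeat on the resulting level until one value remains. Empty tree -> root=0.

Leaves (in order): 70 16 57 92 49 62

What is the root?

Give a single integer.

Answer: 612

Derivation:
L0: [70, 16, 57, 92, 49, 62]
L1: h(70,16)=(70*31+16)%997=192 h(57,92)=(57*31+92)%997=862 h(49,62)=(49*31+62)%997=584 -> [192, 862, 584]
L2: h(192,862)=(192*31+862)%997=832 h(584,584)=(584*31+584)%997=742 -> [832, 742]
L3: h(832,742)=(832*31+742)%997=612 -> [612]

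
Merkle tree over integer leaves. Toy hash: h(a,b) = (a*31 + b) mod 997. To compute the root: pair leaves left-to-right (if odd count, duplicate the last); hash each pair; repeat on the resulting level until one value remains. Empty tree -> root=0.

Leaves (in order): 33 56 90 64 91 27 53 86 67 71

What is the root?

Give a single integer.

Answer: 253

Derivation:
L0: [33, 56, 90, 64, 91, 27, 53, 86, 67, 71]
L1: h(33,56)=(33*31+56)%997=82 h(90,64)=(90*31+64)%997=860 h(91,27)=(91*31+27)%997=854 h(53,86)=(53*31+86)%997=732 h(67,71)=(67*31+71)%997=154 -> [82, 860, 854, 732, 154]
L2: h(82,860)=(82*31+860)%997=411 h(854,732)=(854*31+732)%997=287 h(154,154)=(154*31+154)%997=940 -> [411, 287, 940]
L3: h(411,287)=(411*31+287)%997=67 h(940,940)=(940*31+940)%997=170 -> [67, 170]
L4: h(67,170)=(67*31+170)%997=253 -> [253]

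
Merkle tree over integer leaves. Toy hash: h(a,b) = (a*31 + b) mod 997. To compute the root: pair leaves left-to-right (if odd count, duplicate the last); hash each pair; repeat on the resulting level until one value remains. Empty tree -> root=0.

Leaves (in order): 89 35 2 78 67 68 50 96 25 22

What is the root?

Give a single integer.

L0: [89, 35, 2, 78, 67, 68, 50, 96, 25, 22]
L1: h(89,35)=(89*31+35)%997=800 h(2,78)=(2*31+78)%997=140 h(67,68)=(67*31+68)%997=151 h(50,96)=(50*31+96)%997=649 h(25,22)=(25*31+22)%997=797 -> [800, 140, 151, 649, 797]
L2: h(800,140)=(800*31+140)%997=15 h(151,649)=(151*31+649)%997=345 h(797,797)=(797*31+797)%997=579 -> [15, 345, 579]
L3: h(15,345)=(15*31+345)%997=810 h(579,579)=(579*31+579)%997=582 -> [810, 582]
L4: h(810,582)=(810*31+582)%997=767 -> [767]

Answer: 767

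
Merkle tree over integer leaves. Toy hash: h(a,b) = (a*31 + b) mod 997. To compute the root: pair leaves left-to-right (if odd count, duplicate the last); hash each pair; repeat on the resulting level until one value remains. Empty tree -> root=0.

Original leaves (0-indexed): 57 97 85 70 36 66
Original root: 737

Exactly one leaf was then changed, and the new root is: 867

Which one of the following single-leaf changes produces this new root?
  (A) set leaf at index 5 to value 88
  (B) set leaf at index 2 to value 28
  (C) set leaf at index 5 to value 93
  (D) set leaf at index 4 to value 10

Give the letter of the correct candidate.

Original leaves: [57, 97, 85, 70, 36, 66]
Target new root: 867
Try each candidate change and compute the resulting root:
Candidate A: set leaf[5] = 88 -> leaves = [57, 97, 85, 70, 36, 88]
  L0: [57, 97, 85, 70, 36, 88]
  L1: h(57,97)=(57*31+97)%997=867 h(85,70)=(85*31+70)%997=711 h(36,88)=(36*31+88)%997=207 -> [867, 711, 207]
  L2: h(867,711)=(867*31+711)%997=669 h(207,207)=(207*31+207)%997=642 -> [669, 642]
  L3: h(669,642)=(669*31+642)%997=444 -> [444]
  root = 444 != target 867
Candidate B: set leaf[2] = 28 -> leaves = [57, 97, 28, 70, 36, 66]
  L0: [57, 97, 28, 70, 36, 66]
  L1: h(57,97)=(57*31+97)%997=867 h(28,70)=(28*31+70)%997=938 h(36,66)=(36*31+66)%997=185 -> [867, 938, 185]
  L2: h(867,938)=(867*31+938)%997=896 h(185,185)=(185*31+185)%997=935 -> [896, 935]
  L3: h(896,935)=(896*31+935)%997=795 -> [795]
  root = 795 != target 867
Candidate C: set leaf[5] = 93 -> leaves = [57, 97, 85, 70, 36, 93]
  L0: [57, 97, 85, 70, 36, 93]
  L1: h(57,97)=(57*31+97)%997=867 h(85,70)=(85*31+70)%997=711 h(36,93)=(36*31+93)%997=212 -> [867, 711, 212]
  L2: h(867,711)=(867*31+711)%997=669 h(212,212)=(212*31+212)%997=802 -> [669, 802]
  L3: h(669,802)=(669*31+802)%997=604 -> [604]
  root = 604 != target 867
Candidate D: set leaf[4] = 10 -> leaves = [57, 97, 85, 70, 10, 66]
  L0: [57, 97, 85, 70, 10, 66]
  L1: h(57,97)=(57*31+97)%997=867 h(85,70)=(85*31+70)%997=711 h(10,66)=(10*31+66)%997=376 -> [867, 711, 376]
  L2: h(867,711)=(867*31+711)%997=669 h(376,376)=(376*31+376)%997=68 -> [669, 68]
  L3: h(669,68)=(669*31+68)%997=867 -> [867]
  root = 867 == target 867  ** MATCH **
Candidate D produces the target root.

Answer: D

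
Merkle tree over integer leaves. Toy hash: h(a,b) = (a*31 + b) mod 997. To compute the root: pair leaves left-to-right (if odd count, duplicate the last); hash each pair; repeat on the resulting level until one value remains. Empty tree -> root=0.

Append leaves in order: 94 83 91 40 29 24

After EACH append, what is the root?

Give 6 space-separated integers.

Answer: 94 6 107 56 525 365

Derivation:
After append 94 (leaves=[94]):
  L0: [94]
  root=94
After append 83 (leaves=[94, 83]):
  L0: [94, 83]
  L1: h(94,83)=(94*31+83)%997=6 -> [6]
  root=6
After append 91 (leaves=[94, 83, 91]):
  L0: [94, 83, 91]
  L1: h(94,83)=(94*31+83)%997=6 h(91,91)=(91*31+91)%997=918 -> [6, 918]
  L2: h(6,918)=(6*31+918)%997=107 -> [107]
  root=107
After append 40 (leaves=[94, 83, 91, 40]):
  L0: [94, 83, 91, 40]
  L1: h(94,83)=(94*31+83)%997=6 h(91,40)=(91*31+40)%997=867 -> [6, 867]
  L2: h(6,867)=(6*31+867)%997=56 -> [56]
  root=56
After append 29 (leaves=[94, 83, 91, 40, 29]):
  L0: [94, 83, 91, 40, 29]
  L1: h(94,83)=(94*31+83)%997=6 h(91,40)=(91*31+40)%997=867 h(29,29)=(29*31+29)%997=928 -> [6, 867, 928]
  L2: h(6,867)=(6*31+867)%997=56 h(928,928)=(928*31+928)%997=783 -> [56, 783]
  L3: h(56,783)=(56*31+783)%997=525 -> [525]
  root=525
After append 24 (leaves=[94, 83, 91, 40, 29, 24]):
  L0: [94, 83, 91, 40, 29, 24]
  L1: h(94,83)=(94*31+83)%997=6 h(91,40)=(91*31+40)%997=867 h(29,24)=(29*31+24)%997=923 -> [6, 867, 923]
  L2: h(6,867)=(6*31+867)%997=56 h(923,923)=(923*31+923)%997=623 -> [56, 623]
  L3: h(56,623)=(56*31+623)%997=365 -> [365]
  root=365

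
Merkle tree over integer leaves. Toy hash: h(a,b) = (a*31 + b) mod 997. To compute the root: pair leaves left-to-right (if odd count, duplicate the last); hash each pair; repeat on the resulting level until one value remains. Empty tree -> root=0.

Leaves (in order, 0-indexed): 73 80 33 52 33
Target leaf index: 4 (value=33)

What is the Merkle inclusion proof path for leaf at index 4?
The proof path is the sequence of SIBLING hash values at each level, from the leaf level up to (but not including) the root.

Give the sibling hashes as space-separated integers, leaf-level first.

L0 (leaves): [73, 80, 33, 52, 33], target index=4
L1: h(73,80)=(73*31+80)%997=349 [pair 0] h(33,52)=(33*31+52)%997=78 [pair 1] h(33,33)=(33*31+33)%997=59 [pair 2] -> [349, 78, 59]
  Sibling for proof at L0: 33
L2: h(349,78)=(349*31+78)%997=927 [pair 0] h(59,59)=(59*31+59)%997=891 [pair 1] -> [927, 891]
  Sibling for proof at L1: 59
L3: h(927,891)=(927*31+891)%997=715 [pair 0] -> [715]
  Sibling for proof at L2: 927
Root: 715
Proof path (sibling hashes from leaf to root): [33, 59, 927]

Answer: 33 59 927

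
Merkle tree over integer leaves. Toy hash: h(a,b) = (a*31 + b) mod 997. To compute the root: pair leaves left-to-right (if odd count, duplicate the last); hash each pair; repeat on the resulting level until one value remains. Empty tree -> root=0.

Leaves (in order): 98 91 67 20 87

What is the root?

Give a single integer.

Answer: 574

Derivation:
L0: [98, 91, 67, 20, 87]
L1: h(98,91)=(98*31+91)%997=138 h(67,20)=(67*31+20)%997=103 h(87,87)=(87*31+87)%997=790 -> [138, 103, 790]
L2: h(138,103)=(138*31+103)%997=393 h(790,790)=(790*31+790)%997=355 -> [393, 355]
L3: h(393,355)=(393*31+355)%997=574 -> [574]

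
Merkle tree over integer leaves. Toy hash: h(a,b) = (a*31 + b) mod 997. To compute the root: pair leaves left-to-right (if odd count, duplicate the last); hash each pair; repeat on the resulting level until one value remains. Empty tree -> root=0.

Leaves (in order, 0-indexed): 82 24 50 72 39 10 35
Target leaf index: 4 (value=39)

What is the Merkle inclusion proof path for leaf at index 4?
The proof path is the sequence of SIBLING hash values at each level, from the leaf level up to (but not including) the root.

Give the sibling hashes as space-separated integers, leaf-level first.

L0 (leaves): [82, 24, 50, 72, 39, 10, 35], target index=4
L1: h(82,24)=(82*31+24)%997=572 [pair 0] h(50,72)=(50*31+72)%997=625 [pair 1] h(39,10)=(39*31+10)%997=222 [pair 2] h(35,35)=(35*31+35)%997=123 [pair 3] -> [572, 625, 222, 123]
  Sibling for proof at L0: 10
L2: h(572,625)=(572*31+625)%997=411 [pair 0] h(222,123)=(222*31+123)%997=26 [pair 1] -> [411, 26]
  Sibling for proof at L1: 123
L3: h(411,26)=(411*31+26)%997=803 [pair 0] -> [803]
  Sibling for proof at L2: 411
Root: 803
Proof path (sibling hashes from leaf to root): [10, 123, 411]

Answer: 10 123 411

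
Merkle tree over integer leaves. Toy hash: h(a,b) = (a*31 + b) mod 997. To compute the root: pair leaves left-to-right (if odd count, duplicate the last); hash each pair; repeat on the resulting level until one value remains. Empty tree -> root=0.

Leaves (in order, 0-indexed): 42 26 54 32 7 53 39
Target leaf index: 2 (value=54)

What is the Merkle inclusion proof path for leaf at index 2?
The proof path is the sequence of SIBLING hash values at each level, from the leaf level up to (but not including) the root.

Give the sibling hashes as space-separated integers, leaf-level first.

Answer: 32 331 645

Derivation:
L0 (leaves): [42, 26, 54, 32, 7, 53, 39], target index=2
L1: h(42,26)=(42*31+26)%997=331 [pair 0] h(54,32)=(54*31+32)%997=709 [pair 1] h(7,53)=(7*31+53)%997=270 [pair 2] h(39,39)=(39*31+39)%997=251 [pair 3] -> [331, 709, 270, 251]
  Sibling for proof at L0: 32
L2: h(331,709)=(331*31+709)%997=3 [pair 0] h(270,251)=(270*31+251)%997=645 [pair 1] -> [3, 645]
  Sibling for proof at L1: 331
L3: h(3,645)=(3*31+645)%997=738 [pair 0] -> [738]
  Sibling for proof at L2: 645
Root: 738
Proof path (sibling hashes from leaf to root): [32, 331, 645]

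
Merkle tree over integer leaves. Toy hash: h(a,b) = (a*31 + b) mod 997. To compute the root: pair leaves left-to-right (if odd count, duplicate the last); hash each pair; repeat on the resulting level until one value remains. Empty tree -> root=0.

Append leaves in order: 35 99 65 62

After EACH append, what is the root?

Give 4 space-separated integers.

Answer: 35 187 898 895

Derivation:
After append 35 (leaves=[35]):
  L0: [35]
  root=35
After append 99 (leaves=[35, 99]):
  L0: [35, 99]
  L1: h(35,99)=(35*31+99)%997=187 -> [187]
  root=187
After append 65 (leaves=[35, 99, 65]):
  L0: [35, 99, 65]
  L1: h(35,99)=(35*31+99)%997=187 h(65,65)=(65*31+65)%997=86 -> [187, 86]
  L2: h(187,86)=(187*31+86)%997=898 -> [898]
  root=898
After append 62 (leaves=[35, 99, 65, 62]):
  L0: [35, 99, 65, 62]
  L1: h(35,99)=(35*31+99)%997=187 h(65,62)=(65*31+62)%997=83 -> [187, 83]
  L2: h(187,83)=(187*31+83)%997=895 -> [895]
  root=895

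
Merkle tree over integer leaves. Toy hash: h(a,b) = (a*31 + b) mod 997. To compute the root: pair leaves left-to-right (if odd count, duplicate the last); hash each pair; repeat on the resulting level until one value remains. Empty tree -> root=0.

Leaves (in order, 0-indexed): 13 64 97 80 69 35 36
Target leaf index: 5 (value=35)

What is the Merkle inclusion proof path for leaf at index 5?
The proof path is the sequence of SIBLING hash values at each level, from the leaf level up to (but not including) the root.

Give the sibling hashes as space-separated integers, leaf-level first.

L0 (leaves): [13, 64, 97, 80, 69, 35, 36], target index=5
L1: h(13,64)=(13*31+64)%997=467 [pair 0] h(97,80)=(97*31+80)%997=96 [pair 1] h(69,35)=(69*31+35)%997=180 [pair 2] h(36,36)=(36*31+36)%997=155 [pair 3] -> [467, 96, 180, 155]
  Sibling for proof at L0: 69
L2: h(467,96)=(467*31+96)%997=615 [pair 0] h(180,155)=(180*31+155)%997=750 [pair 1] -> [615, 750]
  Sibling for proof at L1: 155
L3: h(615,750)=(615*31+750)%997=872 [pair 0] -> [872]
  Sibling for proof at L2: 615
Root: 872
Proof path (sibling hashes from leaf to root): [69, 155, 615]

Answer: 69 155 615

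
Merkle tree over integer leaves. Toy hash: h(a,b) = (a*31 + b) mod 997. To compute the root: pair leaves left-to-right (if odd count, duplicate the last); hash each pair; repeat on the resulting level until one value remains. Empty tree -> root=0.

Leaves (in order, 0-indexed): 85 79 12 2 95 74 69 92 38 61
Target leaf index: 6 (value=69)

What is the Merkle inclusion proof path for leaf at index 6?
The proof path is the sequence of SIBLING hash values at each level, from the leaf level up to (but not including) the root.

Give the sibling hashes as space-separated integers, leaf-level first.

Answer: 92 28 760 552

Derivation:
L0 (leaves): [85, 79, 12, 2, 95, 74, 69, 92, 38, 61], target index=6
L1: h(85,79)=(85*31+79)%997=720 [pair 0] h(12,2)=(12*31+2)%997=374 [pair 1] h(95,74)=(95*31+74)%997=28 [pair 2] h(69,92)=(69*31+92)%997=237 [pair 3] h(38,61)=(38*31+61)%997=242 [pair 4] -> [720, 374, 28, 237, 242]
  Sibling for proof at L0: 92
L2: h(720,374)=(720*31+374)%997=760 [pair 0] h(28,237)=(28*31+237)%997=108 [pair 1] h(242,242)=(242*31+242)%997=765 [pair 2] -> [760, 108, 765]
  Sibling for proof at L1: 28
L3: h(760,108)=(760*31+108)%997=737 [pair 0] h(765,765)=(765*31+765)%997=552 [pair 1] -> [737, 552]
  Sibling for proof at L2: 760
L4: h(737,552)=(737*31+552)%997=468 [pair 0] -> [468]
  Sibling for proof at L3: 552
Root: 468
Proof path (sibling hashes from leaf to root): [92, 28, 760, 552]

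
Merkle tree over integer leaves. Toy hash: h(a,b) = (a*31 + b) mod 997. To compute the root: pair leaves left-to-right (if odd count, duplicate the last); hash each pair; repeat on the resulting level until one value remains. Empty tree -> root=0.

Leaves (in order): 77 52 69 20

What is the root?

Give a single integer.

L0: [77, 52, 69, 20]
L1: h(77,52)=(77*31+52)%997=445 h(69,20)=(69*31+20)%997=165 -> [445, 165]
L2: h(445,165)=(445*31+165)%997=2 -> [2]

Answer: 2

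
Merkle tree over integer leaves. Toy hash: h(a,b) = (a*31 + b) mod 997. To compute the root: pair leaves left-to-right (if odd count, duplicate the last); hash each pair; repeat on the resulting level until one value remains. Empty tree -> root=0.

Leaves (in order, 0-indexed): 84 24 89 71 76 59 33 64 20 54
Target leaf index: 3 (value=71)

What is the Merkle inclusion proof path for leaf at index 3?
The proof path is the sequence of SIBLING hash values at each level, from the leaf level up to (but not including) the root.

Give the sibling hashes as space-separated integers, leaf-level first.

Answer: 89 634 180 252

Derivation:
L0 (leaves): [84, 24, 89, 71, 76, 59, 33, 64, 20, 54], target index=3
L1: h(84,24)=(84*31+24)%997=634 [pair 0] h(89,71)=(89*31+71)%997=836 [pair 1] h(76,59)=(76*31+59)%997=421 [pair 2] h(33,64)=(33*31+64)%997=90 [pair 3] h(20,54)=(20*31+54)%997=674 [pair 4] -> [634, 836, 421, 90, 674]
  Sibling for proof at L0: 89
L2: h(634,836)=(634*31+836)%997=550 [pair 0] h(421,90)=(421*31+90)%997=180 [pair 1] h(674,674)=(674*31+674)%997=631 [pair 2] -> [550, 180, 631]
  Sibling for proof at L1: 634
L3: h(550,180)=(550*31+180)%997=281 [pair 0] h(631,631)=(631*31+631)%997=252 [pair 1] -> [281, 252]
  Sibling for proof at L2: 180
L4: h(281,252)=(281*31+252)%997=987 [pair 0] -> [987]
  Sibling for proof at L3: 252
Root: 987
Proof path (sibling hashes from leaf to root): [89, 634, 180, 252]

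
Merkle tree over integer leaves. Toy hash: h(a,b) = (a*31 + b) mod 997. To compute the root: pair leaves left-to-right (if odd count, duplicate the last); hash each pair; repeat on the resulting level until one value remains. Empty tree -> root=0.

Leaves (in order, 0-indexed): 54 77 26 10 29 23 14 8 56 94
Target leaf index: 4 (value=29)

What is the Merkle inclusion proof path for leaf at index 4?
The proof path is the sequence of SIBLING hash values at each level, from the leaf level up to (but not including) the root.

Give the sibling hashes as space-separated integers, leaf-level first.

Answer: 23 442 262 557

Derivation:
L0 (leaves): [54, 77, 26, 10, 29, 23, 14, 8, 56, 94], target index=4
L1: h(54,77)=(54*31+77)%997=754 [pair 0] h(26,10)=(26*31+10)%997=816 [pair 1] h(29,23)=(29*31+23)%997=922 [pair 2] h(14,8)=(14*31+8)%997=442 [pair 3] h(56,94)=(56*31+94)%997=833 [pair 4] -> [754, 816, 922, 442, 833]
  Sibling for proof at L0: 23
L2: h(754,816)=(754*31+816)%997=262 [pair 0] h(922,442)=(922*31+442)%997=111 [pair 1] h(833,833)=(833*31+833)%997=734 [pair 2] -> [262, 111, 734]
  Sibling for proof at L1: 442
L3: h(262,111)=(262*31+111)%997=257 [pair 0] h(734,734)=(734*31+734)%997=557 [pair 1] -> [257, 557]
  Sibling for proof at L2: 262
L4: h(257,557)=(257*31+557)%997=548 [pair 0] -> [548]
  Sibling for proof at L3: 557
Root: 548
Proof path (sibling hashes from leaf to root): [23, 442, 262, 557]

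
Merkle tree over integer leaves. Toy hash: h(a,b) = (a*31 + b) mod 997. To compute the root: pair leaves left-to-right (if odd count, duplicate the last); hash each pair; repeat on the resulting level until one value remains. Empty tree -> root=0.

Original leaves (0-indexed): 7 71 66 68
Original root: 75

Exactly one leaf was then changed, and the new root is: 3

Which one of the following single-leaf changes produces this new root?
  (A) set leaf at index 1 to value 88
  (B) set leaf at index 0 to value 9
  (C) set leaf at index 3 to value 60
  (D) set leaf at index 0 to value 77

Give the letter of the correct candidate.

Original leaves: [7, 71, 66, 68]
Target new root: 3
Try each candidate change and compute the resulting root:
Candidate A: set leaf[1] = 88 -> leaves = [7, 88, 66, 68]
  L0: [7, 88, 66, 68]
  L1: h(7,88)=(7*31+88)%997=305 h(66,68)=(66*31+68)%997=120 -> [305, 120]
  L2: h(305,120)=(305*31+120)%997=602 -> [602]
  root = 602 != target 3
Candidate B: set leaf[0] = 9 -> leaves = [9, 71, 66, 68]
  L0: [9, 71, 66, 68]
  L1: h(9,71)=(9*31+71)%997=350 h(66,68)=(66*31+68)%997=120 -> [350, 120]
  L2: h(350,120)=(350*31+120)%997=3 -> [3]
  root = 3 == target 3  ** MATCH **
Candidate C: set leaf[3] = 60 -> leaves = [7, 71, 66, 60]
  L0: [7, 71, 66, 60]
  L1: h(7,71)=(7*31+71)%997=288 h(66,60)=(66*31+60)%997=112 -> [288, 112]
  L2: h(288,112)=(288*31+112)%997=67 -> [67]
  root = 67 != target 3
Candidate D: set leaf[0] = 77 -> leaves = [77, 71, 66, 68]
  L0: [77, 71, 66, 68]
  L1: h(77,71)=(77*31+71)%997=464 h(66,68)=(66*31+68)%997=120 -> [464, 120]
  L2: h(464,120)=(464*31+120)%997=546 -> [546]
  root = 546 != target 3
Candidate B produces the target root.

Answer: B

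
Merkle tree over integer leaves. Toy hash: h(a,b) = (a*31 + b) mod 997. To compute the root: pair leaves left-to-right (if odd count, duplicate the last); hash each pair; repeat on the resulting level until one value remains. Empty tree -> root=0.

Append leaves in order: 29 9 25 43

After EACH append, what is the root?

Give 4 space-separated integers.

After append 29 (leaves=[29]):
  L0: [29]
  root=29
After append 9 (leaves=[29, 9]):
  L0: [29, 9]
  L1: h(29,9)=(29*31+9)%997=908 -> [908]
  root=908
After append 25 (leaves=[29, 9, 25]):
  L0: [29, 9, 25]
  L1: h(29,9)=(29*31+9)%997=908 h(25,25)=(25*31+25)%997=800 -> [908, 800]
  L2: h(908,800)=(908*31+800)%997=35 -> [35]
  root=35
After append 43 (leaves=[29, 9, 25, 43]):
  L0: [29, 9, 25, 43]
  L1: h(29,9)=(29*31+9)%997=908 h(25,43)=(25*31+43)%997=818 -> [908, 818]
  L2: h(908,818)=(908*31+818)%997=53 -> [53]
  root=53

Answer: 29 908 35 53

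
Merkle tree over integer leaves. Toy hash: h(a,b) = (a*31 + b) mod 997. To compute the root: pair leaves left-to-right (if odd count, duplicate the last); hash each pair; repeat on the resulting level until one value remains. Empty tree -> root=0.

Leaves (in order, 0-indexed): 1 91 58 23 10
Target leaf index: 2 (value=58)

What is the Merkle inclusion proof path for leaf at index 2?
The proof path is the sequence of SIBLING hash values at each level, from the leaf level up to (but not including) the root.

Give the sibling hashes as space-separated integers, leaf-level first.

L0 (leaves): [1, 91, 58, 23, 10], target index=2
L1: h(1,91)=(1*31+91)%997=122 [pair 0] h(58,23)=(58*31+23)%997=824 [pair 1] h(10,10)=(10*31+10)%997=320 [pair 2] -> [122, 824, 320]
  Sibling for proof at L0: 23
L2: h(122,824)=(122*31+824)%997=618 [pair 0] h(320,320)=(320*31+320)%997=270 [pair 1] -> [618, 270]
  Sibling for proof at L1: 122
L3: h(618,270)=(618*31+270)%997=485 [pair 0] -> [485]
  Sibling for proof at L2: 270
Root: 485
Proof path (sibling hashes from leaf to root): [23, 122, 270]

Answer: 23 122 270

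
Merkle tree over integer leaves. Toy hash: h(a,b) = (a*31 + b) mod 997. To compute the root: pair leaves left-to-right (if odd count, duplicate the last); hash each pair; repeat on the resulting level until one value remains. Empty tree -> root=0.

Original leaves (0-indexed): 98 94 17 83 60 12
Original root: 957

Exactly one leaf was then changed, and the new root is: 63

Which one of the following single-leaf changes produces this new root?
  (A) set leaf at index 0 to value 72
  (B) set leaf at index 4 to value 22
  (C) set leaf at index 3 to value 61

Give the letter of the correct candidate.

Answer: A

Derivation:
Original leaves: [98, 94, 17, 83, 60, 12]
Target new root: 63
Try each candidate change and compute the resulting root:
Candidate A: set leaf[0] = 72 -> leaves = [72, 94, 17, 83, 60, 12]
  L0: [72, 94, 17, 83, 60, 12]
  L1: h(72,94)=(72*31+94)%997=332 h(17,83)=(17*31+83)%997=610 h(60,12)=(60*31+12)%997=875 -> [332, 610, 875]
  L2: h(332,610)=(332*31+610)%997=932 h(875,875)=(875*31+875)%997=84 -> [932, 84]
  L3: h(932,84)=(932*31+84)%997=63 -> [63]
  root = 63 == target 63  ** MATCH **
Candidate B: set leaf[4] = 22 -> leaves = [98, 94, 17, 83, 22, 12]
  L0: [98, 94, 17, 83, 22, 12]
  L1: h(98,94)=(98*31+94)%997=141 h(17,83)=(17*31+83)%997=610 h(22,12)=(22*31+12)%997=694 -> [141, 610, 694]
  L2: h(141,610)=(141*31+610)%997=993 h(694,694)=(694*31+694)%997=274 -> [993, 274]
  L3: h(993,274)=(993*31+274)%997=150 -> [150]
  root = 150 != target 63
Candidate C: set leaf[3] = 61 -> leaves = [98, 94, 17, 61, 60, 12]
  L0: [98, 94, 17, 61, 60, 12]
  L1: h(98,94)=(98*31+94)%997=141 h(17,61)=(17*31+61)%997=588 h(60,12)=(60*31+12)%997=875 -> [141, 588, 875]
  L2: h(141,588)=(141*31+588)%997=971 h(875,875)=(875*31+875)%997=84 -> [971, 84]
  L3: h(971,84)=(971*31+84)%997=275 -> [275]
  root = 275 != target 63
Candidate A produces the target root.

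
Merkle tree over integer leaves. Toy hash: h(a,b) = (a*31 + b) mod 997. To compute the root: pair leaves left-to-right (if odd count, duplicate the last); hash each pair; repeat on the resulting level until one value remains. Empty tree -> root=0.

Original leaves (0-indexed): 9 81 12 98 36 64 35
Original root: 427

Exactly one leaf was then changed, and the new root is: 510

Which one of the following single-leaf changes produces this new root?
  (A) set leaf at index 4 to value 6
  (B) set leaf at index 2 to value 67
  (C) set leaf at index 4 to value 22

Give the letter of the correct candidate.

Original leaves: [9, 81, 12, 98, 36, 64, 35]
Target new root: 510
Try each candidate change and compute the resulting root:
Candidate A: set leaf[4] = 6 -> leaves = [9, 81, 12, 98, 6, 64, 35]
  L0: [9, 81, 12, 98, 6, 64, 35]
  L1: h(9,81)=(9*31+81)%997=360 h(12,98)=(12*31+98)%997=470 h(6,64)=(6*31+64)%997=250 h(35,35)=(35*31+35)%997=123 -> [360, 470, 250, 123]
  L2: h(360,470)=(360*31+470)%997=663 h(250,123)=(250*31+123)%997=894 -> [663, 894]
  L3: h(663,894)=(663*31+894)%997=510 -> [510]
  root = 510 == target 510  ** MATCH **
Candidate B: set leaf[2] = 67 -> leaves = [9, 81, 67, 98, 36, 64, 35]
  L0: [9, 81, 67, 98, 36, 64, 35]
  L1: h(9,81)=(9*31+81)%997=360 h(67,98)=(67*31+98)%997=181 h(36,64)=(36*31+64)%997=183 h(35,35)=(35*31+35)%997=123 -> [360, 181, 183, 123]
  L2: h(360,181)=(360*31+181)%997=374 h(183,123)=(183*31+123)%997=811 -> [374, 811]
  L3: h(374,811)=(374*31+811)%997=441 -> [441]
  root = 441 != target 510
Candidate C: set leaf[4] = 22 -> leaves = [9, 81, 12, 98, 22, 64, 35]
  L0: [9, 81, 12, 98, 22, 64, 35]
  L1: h(9,81)=(9*31+81)%997=360 h(12,98)=(12*31+98)%997=470 h(22,64)=(22*31+64)%997=746 h(35,35)=(35*31+35)%997=123 -> [360, 470, 746, 123]
  L2: h(360,470)=(360*31+470)%997=663 h(746,123)=(746*31+123)%997=318 -> [663, 318]
  L3: h(663,318)=(663*31+318)%997=931 -> [931]
  root = 931 != target 510
Candidate A produces the target root.

Answer: A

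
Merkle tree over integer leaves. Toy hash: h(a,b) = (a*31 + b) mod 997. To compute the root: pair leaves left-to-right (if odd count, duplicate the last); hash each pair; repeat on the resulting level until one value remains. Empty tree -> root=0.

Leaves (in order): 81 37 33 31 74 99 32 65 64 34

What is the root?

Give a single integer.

L0: [81, 37, 33, 31, 74, 99, 32, 65, 64, 34]
L1: h(81,37)=(81*31+37)%997=554 h(33,31)=(33*31+31)%997=57 h(74,99)=(74*31+99)%997=399 h(32,65)=(32*31+65)%997=60 h(64,34)=(64*31+34)%997=24 -> [554, 57, 399, 60, 24]
L2: h(554,57)=(554*31+57)%997=282 h(399,60)=(399*31+60)%997=465 h(24,24)=(24*31+24)%997=768 -> [282, 465, 768]
L3: h(282,465)=(282*31+465)%997=234 h(768,768)=(768*31+768)%997=648 -> [234, 648]
L4: h(234,648)=(234*31+648)%997=923 -> [923]

Answer: 923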